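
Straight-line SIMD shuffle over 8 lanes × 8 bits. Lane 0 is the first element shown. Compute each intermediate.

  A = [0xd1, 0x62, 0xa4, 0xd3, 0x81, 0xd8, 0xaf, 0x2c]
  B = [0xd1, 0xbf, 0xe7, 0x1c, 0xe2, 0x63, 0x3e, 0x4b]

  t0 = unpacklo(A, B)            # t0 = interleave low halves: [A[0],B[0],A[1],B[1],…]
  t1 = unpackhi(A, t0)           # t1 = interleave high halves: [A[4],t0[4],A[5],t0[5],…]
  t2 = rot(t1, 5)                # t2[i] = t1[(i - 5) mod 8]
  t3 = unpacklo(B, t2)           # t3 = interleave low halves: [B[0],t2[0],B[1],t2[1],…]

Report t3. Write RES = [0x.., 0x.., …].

  t0: d1 d1 62 bf a4 e7 d3 1c
  t1: 81 a4 d8 e7 af d3 2c 1c
  t2: e7 af d3 2c 1c 81 a4 d8
  t3: d1 e7 bf af e7 d3 1c 2c

RES = [ 0xd1  0xe7  0xbf  0xaf  0xe7  0xd3  0x1c  0x2c ]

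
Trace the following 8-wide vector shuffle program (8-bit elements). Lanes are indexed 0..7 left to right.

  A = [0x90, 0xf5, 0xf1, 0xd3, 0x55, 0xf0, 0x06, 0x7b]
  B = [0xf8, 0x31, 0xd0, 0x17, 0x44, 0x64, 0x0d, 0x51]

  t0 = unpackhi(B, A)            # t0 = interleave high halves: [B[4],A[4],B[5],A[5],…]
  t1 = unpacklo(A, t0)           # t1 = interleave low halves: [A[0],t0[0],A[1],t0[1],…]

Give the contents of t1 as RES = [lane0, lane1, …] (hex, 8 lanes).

t0 = [0x44, 0x55, 0x64, 0xf0, 0x0d, 0x06, 0x51, 0x7b]
t1 = [0x90, 0x44, 0xf5, 0x55, 0xf1, 0x64, 0xd3, 0xf0]

RES = [ 0x90  0x44  0xf5  0x55  0xf1  0x64  0xd3  0xf0 ]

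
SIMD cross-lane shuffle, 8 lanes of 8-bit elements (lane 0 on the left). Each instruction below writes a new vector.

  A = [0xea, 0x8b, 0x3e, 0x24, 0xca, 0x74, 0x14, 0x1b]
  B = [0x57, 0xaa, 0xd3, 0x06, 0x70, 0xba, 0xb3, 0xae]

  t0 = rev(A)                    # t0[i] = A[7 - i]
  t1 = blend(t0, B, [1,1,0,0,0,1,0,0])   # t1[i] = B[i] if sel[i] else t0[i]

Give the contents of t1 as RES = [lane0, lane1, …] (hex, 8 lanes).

  t0: 1b 14 74 ca 24 3e 8b ea
  t1: 57 aa 74 ca 24 ba 8b ea

RES = [0x57, 0xaa, 0x74, 0xca, 0x24, 0xba, 0x8b, 0xea]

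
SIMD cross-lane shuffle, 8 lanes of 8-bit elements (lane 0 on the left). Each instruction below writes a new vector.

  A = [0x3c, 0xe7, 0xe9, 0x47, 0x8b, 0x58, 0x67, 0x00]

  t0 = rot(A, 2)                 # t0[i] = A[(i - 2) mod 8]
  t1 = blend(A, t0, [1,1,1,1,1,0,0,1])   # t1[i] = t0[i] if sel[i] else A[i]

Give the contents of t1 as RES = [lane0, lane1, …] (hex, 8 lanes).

RES = [ 0x67  0x00  0x3c  0xe7  0xe9  0x58  0x67  0x58 ]

→ t0 |67|00|3c|e7|e9|47|8b|58|
→ t1 |67|00|3c|e7|e9|58|67|58|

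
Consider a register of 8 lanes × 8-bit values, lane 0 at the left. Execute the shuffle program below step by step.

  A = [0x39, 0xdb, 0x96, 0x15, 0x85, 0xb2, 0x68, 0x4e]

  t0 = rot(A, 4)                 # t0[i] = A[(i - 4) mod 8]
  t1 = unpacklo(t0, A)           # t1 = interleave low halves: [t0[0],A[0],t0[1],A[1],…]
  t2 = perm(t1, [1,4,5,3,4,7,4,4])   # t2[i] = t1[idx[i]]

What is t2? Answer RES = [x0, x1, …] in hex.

→ t0 |85|b2|68|4e|39|db|96|15|
→ t1 |85|39|b2|db|68|96|4e|15|
→ t2 |39|68|96|db|68|15|68|68|

RES = [0x39, 0x68, 0x96, 0xdb, 0x68, 0x15, 0x68, 0x68]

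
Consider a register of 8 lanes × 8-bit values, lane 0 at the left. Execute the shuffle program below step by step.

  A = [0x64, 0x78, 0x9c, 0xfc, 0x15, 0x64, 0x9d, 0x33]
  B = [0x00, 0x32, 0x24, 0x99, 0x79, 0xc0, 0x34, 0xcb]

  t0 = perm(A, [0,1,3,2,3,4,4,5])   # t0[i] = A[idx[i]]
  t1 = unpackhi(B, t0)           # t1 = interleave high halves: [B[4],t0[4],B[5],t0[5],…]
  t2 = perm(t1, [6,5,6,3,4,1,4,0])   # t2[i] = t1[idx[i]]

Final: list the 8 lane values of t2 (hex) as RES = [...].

t0 = [0x64, 0x78, 0xfc, 0x9c, 0xfc, 0x15, 0x15, 0x64]
t1 = [0x79, 0xfc, 0xc0, 0x15, 0x34, 0x15, 0xcb, 0x64]
t2 = [0xcb, 0x15, 0xcb, 0x15, 0x34, 0xfc, 0x34, 0x79]

RES = [0xcb, 0x15, 0xcb, 0x15, 0x34, 0xfc, 0x34, 0x79]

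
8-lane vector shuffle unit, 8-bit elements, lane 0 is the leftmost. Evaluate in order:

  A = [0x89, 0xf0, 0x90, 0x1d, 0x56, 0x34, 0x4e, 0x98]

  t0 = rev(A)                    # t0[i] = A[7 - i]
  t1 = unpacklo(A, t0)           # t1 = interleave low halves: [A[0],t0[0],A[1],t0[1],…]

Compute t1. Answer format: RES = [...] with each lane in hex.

→ t0 |98|4e|34|56|1d|90|f0|89|
→ t1 |89|98|f0|4e|90|34|1d|56|

RES = [0x89, 0x98, 0xf0, 0x4e, 0x90, 0x34, 0x1d, 0x56]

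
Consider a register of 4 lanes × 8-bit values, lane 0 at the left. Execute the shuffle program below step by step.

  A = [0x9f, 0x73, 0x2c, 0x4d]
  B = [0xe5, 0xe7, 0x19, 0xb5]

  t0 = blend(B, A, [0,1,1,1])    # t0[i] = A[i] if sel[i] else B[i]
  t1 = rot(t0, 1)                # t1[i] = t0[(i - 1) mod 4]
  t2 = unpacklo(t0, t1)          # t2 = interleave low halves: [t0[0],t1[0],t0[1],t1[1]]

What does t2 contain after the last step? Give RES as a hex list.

RES = [0xe5, 0x4d, 0x73, 0xe5]

→ t0 |e5|73|2c|4d|
→ t1 |4d|e5|73|2c|
→ t2 |e5|4d|73|e5|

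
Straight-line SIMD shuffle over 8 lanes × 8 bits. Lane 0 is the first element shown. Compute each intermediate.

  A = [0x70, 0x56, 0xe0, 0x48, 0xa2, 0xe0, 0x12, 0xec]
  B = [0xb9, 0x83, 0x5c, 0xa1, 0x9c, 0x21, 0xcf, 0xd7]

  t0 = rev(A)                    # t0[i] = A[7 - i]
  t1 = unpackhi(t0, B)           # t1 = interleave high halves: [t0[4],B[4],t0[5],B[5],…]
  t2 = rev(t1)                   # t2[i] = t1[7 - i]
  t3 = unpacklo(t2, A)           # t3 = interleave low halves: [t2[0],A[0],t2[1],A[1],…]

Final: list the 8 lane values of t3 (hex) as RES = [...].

→ t0 |ec|12|e0|a2|48|e0|56|70|
→ t1 |48|9c|e0|21|56|cf|70|d7|
→ t2 |d7|70|cf|56|21|e0|9c|48|
→ t3 |d7|70|70|56|cf|e0|56|48|

RES = [ 0xd7  0x70  0x70  0x56  0xcf  0xe0  0x56  0x48 ]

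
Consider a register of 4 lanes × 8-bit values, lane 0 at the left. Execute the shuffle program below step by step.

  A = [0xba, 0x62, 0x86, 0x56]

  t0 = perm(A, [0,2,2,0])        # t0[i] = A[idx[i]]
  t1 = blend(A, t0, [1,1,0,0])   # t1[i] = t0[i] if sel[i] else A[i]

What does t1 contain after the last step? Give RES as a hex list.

RES = [ 0xba  0x86  0x86  0x56 ]

  t0: ba 86 86 ba
  t1: ba 86 86 56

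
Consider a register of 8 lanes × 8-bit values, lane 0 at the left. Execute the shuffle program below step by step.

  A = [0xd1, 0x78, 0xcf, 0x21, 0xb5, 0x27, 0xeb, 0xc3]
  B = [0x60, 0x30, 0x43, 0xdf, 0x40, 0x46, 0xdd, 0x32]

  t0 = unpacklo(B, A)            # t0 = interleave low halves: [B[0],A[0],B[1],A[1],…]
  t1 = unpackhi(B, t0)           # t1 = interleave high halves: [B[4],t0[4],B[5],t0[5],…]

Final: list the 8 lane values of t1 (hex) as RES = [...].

RES = [ 0x40  0x43  0x46  0xcf  0xdd  0xdf  0x32  0x21 ]

t0 = [0x60, 0xd1, 0x30, 0x78, 0x43, 0xcf, 0xdf, 0x21]
t1 = [0x40, 0x43, 0x46, 0xcf, 0xdd, 0xdf, 0x32, 0x21]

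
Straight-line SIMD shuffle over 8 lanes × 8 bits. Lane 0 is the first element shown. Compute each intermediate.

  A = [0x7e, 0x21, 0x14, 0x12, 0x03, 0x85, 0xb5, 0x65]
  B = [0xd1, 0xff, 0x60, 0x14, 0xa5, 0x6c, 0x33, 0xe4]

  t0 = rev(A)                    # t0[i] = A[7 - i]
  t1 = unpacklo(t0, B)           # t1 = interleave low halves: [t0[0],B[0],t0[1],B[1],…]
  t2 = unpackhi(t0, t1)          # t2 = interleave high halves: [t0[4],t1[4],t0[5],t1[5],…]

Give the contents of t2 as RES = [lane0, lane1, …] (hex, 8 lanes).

RES = [0x12, 0x85, 0x14, 0x60, 0x21, 0x03, 0x7e, 0x14]

  t0: 65 b5 85 03 12 14 21 7e
  t1: 65 d1 b5 ff 85 60 03 14
  t2: 12 85 14 60 21 03 7e 14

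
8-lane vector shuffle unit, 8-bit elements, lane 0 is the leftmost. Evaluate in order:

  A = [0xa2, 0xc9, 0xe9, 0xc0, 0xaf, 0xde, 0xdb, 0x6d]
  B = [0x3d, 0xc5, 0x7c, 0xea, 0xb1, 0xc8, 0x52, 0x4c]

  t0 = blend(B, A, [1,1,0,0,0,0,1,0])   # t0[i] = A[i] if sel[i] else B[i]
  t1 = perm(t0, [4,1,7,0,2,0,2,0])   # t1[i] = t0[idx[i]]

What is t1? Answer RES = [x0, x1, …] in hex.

RES = [0xb1, 0xc9, 0x4c, 0xa2, 0x7c, 0xa2, 0x7c, 0xa2]

→ t0 |a2|c9|7c|ea|b1|c8|db|4c|
→ t1 |b1|c9|4c|a2|7c|a2|7c|a2|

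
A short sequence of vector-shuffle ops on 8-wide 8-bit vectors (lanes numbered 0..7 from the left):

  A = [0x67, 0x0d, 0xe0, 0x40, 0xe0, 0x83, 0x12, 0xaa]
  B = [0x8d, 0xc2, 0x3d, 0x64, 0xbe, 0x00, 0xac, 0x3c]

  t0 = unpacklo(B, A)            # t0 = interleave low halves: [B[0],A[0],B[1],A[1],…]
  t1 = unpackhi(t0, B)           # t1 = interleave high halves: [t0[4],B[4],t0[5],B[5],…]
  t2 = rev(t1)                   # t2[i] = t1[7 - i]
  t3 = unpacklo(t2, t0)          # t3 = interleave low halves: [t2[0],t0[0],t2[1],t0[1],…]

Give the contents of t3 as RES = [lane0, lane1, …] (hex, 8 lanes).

  t0: 8d 67 c2 0d 3d e0 64 40
  t1: 3d be e0 00 64 ac 40 3c
  t2: 3c 40 ac 64 00 e0 be 3d
  t3: 3c 8d 40 67 ac c2 64 0d

RES = [0x3c, 0x8d, 0x40, 0x67, 0xac, 0xc2, 0x64, 0x0d]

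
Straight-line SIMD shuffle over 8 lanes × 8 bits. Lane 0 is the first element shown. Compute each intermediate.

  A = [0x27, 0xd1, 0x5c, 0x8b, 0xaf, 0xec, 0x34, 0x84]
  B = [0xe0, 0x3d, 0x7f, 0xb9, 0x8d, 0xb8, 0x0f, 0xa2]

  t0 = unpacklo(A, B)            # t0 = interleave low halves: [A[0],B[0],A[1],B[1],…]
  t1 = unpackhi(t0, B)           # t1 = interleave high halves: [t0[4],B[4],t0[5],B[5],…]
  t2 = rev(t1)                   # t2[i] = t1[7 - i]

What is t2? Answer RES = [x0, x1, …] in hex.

  t0: 27 e0 d1 3d 5c 7f 8b b9
  t1: 5c 8d 7f b8 8b 0f b9 a2
  t2: a2 b9 0f 8b b8 7f 8d 5c

RES = [ 0xa2  0xb9  0x0f  0x8b  0xb8  0x7f  0x8d  0x5c ]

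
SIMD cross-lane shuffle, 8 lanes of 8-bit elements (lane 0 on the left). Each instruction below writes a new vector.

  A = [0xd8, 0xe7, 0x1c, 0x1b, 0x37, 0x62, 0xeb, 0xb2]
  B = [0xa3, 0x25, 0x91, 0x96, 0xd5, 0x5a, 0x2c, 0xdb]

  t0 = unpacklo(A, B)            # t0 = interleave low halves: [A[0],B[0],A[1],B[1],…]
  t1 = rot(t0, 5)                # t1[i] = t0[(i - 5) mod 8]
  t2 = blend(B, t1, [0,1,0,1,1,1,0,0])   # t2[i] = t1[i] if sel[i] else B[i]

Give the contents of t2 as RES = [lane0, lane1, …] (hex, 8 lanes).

→ t0 |d8|a3|e7|25|1c|91|1b|96|
→ t1 |25|1c|91|1b|96|d8|a3|e7|
→ t2 |a3|1c|91|1b|96|d8|2c|db|

RES = [ 0xa3  0x1c  0x91  0x1b  0x96  0xd8  0x2c  0xdb ]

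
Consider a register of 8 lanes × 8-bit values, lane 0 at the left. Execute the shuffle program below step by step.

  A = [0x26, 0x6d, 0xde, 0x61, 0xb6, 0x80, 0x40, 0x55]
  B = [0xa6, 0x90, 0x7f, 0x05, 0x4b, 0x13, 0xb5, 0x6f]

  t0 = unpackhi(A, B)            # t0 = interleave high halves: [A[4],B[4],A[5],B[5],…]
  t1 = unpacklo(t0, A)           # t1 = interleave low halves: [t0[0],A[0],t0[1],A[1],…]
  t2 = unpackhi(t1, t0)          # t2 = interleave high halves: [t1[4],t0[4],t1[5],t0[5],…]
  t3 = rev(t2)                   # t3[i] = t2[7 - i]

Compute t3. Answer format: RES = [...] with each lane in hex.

t0 = [0xb6, 0x4b, 0x80, 0x13, 0x40, 0xb5, 0x55, 0x6f]
t1 = [0xb6, 0x26, 0x4b, 0x6d, 0x80, 0xde, 0x13, 0x61]
t2 = [0x80, 0x40, 0xde, 0xb5, 0x13, 0x55, 0x61, 0x6f]
t3 = [0x6f, 0x61, 0x55, 0x13, 0xb5, 0xde, 0x40, 0x80]

RES = [ 0x6f  0x61  0x55  0x13  0xb5  0xde  0x40  0x80 ]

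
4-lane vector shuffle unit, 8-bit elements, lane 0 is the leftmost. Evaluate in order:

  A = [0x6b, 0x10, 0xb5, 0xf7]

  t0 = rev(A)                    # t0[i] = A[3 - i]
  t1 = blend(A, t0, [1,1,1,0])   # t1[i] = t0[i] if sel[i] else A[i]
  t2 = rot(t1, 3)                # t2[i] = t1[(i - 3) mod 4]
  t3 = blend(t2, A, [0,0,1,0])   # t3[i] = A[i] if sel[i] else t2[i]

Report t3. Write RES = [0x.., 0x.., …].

RES = [0xb5, 0x10, 0xb5, 0xf7]

→ t0 |f7|b5|10|6b|
→ t1 |f7|b5|10|f7|
→ t2 |b5|10|f7|f7|
→ t3 |b5|10|b5|f7|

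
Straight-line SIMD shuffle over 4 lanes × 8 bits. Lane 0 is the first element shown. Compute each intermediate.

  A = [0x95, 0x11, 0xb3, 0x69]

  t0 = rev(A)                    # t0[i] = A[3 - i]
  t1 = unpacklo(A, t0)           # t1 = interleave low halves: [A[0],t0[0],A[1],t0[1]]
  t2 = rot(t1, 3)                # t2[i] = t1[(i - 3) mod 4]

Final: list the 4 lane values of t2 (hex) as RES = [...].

→ t0 |69|b3|11|95|
→ t1 |95|69|11|b3|
→ t2 |69|11|b3|95|

RES = [ 0x69  0x11  0xb3  0x95 ]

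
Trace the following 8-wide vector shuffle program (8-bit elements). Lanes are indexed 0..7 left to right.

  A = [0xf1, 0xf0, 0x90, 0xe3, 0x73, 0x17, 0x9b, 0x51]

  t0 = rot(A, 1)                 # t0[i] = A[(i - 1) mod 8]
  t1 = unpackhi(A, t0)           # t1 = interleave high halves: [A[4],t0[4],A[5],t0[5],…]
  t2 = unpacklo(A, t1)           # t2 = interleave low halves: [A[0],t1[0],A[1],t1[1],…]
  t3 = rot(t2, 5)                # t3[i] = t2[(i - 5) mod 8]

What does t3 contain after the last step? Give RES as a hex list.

t0 = [0x51, 0xf1, 0xf0, 0x90, 0xe3, 0x73, 0x17, 0x9b]
t1 = [0x73, 0xe3, 0x17, 0x73, 0x9b, 0x17, 0x51, 0x9b]
t2 = [0xf1, 0x73, 0xf0, 0xe3, 0x90, 0x17, 0xe3, 0x73]
t3 = [0xe3, 0x90, 0x17, 0xe3, 0x73, 0xf1, 0x73, 0xf0]

RES = [ 0xe3  0x90  0x17  0xe3  0x73  0xf1  0x73  0xf0 ]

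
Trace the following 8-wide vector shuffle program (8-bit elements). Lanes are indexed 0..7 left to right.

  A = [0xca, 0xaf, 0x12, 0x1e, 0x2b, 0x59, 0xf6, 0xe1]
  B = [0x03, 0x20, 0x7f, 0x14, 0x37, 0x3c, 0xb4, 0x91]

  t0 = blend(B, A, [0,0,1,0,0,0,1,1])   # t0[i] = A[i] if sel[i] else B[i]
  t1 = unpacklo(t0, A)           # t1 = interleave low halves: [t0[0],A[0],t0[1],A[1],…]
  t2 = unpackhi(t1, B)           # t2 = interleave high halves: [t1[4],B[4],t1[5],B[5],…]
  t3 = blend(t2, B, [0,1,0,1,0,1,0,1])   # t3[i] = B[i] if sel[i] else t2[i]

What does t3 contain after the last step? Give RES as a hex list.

→ t0 |03|20|12|14|37|3c|f6|e1|
→ t1 |03|ca|20|af|12|12|14|1e|
→ t2 |12|37|12|3c|14|b4|1e|91|
→ t3 |12|20|12|14|14|3c|1e|91|

RES = [ 0x12  0x20  0x12  0x14  0x14  0x3c  0x1e  0x91 ]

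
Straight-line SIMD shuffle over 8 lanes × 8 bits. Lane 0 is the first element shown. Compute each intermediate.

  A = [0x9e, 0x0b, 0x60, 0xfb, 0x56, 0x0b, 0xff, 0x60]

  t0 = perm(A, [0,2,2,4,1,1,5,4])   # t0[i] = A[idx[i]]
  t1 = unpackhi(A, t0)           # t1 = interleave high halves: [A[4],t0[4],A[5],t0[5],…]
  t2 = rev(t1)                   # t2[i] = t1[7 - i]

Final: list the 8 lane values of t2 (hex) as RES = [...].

→ t0 |9e|60|60|56|0b|0b|0b|56|
→ t1 |56|0b|0b|0b|ff|0b|60|56|
→ t2 |56|60|0b|ff|0b|0b|0b|56|

RES = [0x56, 0x60, 0x0b, 0xff, 0x0b, 0x0b, 0x0b, 0x56]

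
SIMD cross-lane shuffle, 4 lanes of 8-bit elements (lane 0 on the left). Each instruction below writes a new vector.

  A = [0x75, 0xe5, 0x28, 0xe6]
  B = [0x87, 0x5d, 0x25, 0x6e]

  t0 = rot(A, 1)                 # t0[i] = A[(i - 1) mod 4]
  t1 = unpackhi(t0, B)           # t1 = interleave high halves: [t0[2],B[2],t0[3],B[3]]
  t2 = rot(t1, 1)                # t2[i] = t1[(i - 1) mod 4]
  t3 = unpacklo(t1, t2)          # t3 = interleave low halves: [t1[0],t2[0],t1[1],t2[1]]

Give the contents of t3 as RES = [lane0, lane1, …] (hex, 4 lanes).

  t0: e6 75 e5 28
  t1: e5 25 28 6e
  t2: 6e e5 25 28
  t3: e5 6e 25 e5

RES = [0xe5, 0x6e, 0x25, 0xe5]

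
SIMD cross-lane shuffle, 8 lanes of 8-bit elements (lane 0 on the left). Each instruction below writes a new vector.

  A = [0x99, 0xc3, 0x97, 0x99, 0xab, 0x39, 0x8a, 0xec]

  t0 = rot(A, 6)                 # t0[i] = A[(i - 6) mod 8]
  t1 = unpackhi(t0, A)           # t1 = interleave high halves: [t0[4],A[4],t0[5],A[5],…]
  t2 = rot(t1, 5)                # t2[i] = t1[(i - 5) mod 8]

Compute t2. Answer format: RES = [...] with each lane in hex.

RES = [ 0x39  0x99  0x8a  0xc3  0xec  0x8a  0xab  0xec ]

→ t0 |97|99|ab|39|8a|ec|99|c3|
→ t1 |8a|ab|ec|39|99|8a|c3|ec|
→ t2 |39|99|8a|c3|ec|8a|ab|ec|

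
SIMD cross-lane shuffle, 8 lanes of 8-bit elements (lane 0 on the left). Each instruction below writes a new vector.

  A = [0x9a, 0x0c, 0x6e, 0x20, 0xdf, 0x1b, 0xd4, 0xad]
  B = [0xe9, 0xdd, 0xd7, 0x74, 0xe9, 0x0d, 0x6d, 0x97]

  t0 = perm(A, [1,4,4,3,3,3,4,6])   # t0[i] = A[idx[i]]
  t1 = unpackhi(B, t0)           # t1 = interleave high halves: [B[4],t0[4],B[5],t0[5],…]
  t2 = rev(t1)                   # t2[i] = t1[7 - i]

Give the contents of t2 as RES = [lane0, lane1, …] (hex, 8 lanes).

RES = [0xd4, 0x97, 0xdf, 0x6d, 0x20, 0x0d, 0x20, 0xe9]

t0 = [0x0c, 0xdf, 0xdf, 0x20, 0x20, 0x20, 0xdf, 0xd4]
t1 = [0xe9, 0x20, 0x0d, 0x20, 0x6d, 0xdf, 0x97, 0xd4]
t2 = [0xd4, 0x97, 0xdf, 0x6d, 0x20, 0x0d, 0x20, 0xe9]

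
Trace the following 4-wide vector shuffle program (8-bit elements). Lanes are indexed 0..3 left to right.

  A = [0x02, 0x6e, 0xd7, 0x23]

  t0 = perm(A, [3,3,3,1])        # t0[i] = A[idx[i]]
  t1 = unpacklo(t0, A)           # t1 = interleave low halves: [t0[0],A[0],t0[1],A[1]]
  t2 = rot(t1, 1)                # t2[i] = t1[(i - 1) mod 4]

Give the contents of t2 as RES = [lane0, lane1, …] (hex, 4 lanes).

RES = [0x6e, 0x23, 0x02, 0x23]

→ t0 |23|23|23|6e|
→ t1 |23|02|23|6e|
→ t2 |6e|23|02|23|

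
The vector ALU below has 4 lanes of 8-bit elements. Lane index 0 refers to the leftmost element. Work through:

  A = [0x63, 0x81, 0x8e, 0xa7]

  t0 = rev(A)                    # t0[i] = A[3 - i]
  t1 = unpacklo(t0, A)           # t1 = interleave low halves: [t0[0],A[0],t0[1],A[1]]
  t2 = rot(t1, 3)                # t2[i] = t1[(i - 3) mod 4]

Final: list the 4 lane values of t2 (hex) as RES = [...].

→ t0 |a7|8e|81|63|
→ t1 |a7|63|8e|81|
→ t2 |63|8e|81|a7|

RES = [ 0x63  0x8e  0x81  0xa7 ]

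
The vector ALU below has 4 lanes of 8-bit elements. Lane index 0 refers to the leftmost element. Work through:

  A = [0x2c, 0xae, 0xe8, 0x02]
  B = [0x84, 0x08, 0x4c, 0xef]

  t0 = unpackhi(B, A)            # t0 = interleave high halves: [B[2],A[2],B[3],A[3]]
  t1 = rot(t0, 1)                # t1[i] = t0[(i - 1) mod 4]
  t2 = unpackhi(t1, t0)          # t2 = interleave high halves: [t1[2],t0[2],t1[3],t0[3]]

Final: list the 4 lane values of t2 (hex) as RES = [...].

t0 = [0x4c, 0xe8, 0xef, 0x02]
t1 = [0x02, 0x4c, 0xe8, 0xef]
t2 = [0xe8, 0xef, 0xef, 0x02]

RES = [0xe8, 0xef, 0xef, 0x02]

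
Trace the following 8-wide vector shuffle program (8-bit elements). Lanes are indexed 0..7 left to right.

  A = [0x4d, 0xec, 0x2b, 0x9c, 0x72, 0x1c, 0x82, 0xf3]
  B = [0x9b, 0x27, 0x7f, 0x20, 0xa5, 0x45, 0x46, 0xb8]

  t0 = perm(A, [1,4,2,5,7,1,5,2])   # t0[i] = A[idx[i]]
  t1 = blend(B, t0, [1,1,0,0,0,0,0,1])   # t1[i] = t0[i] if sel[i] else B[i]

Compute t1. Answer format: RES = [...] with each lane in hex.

→ t0 |ec|72|2b|1c|f3|ec|1c|2b|
→ t1 |ec|72|7f|20|a5|45|46|2b|

RES = [ 0xec  0x72  0x7f  0x20  0xa5  0x45  0x46  0x2b ]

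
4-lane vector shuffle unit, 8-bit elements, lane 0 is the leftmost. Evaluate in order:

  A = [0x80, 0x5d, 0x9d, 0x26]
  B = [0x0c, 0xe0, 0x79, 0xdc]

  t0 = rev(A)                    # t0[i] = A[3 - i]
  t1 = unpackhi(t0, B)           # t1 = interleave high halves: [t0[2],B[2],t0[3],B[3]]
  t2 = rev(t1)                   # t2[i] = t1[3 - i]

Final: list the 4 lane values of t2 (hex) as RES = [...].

RES = [0xdc, 0x80, 0x79, 0x5d]

t0 = [0x26, 0x9d, 0x5d, 0x80]
t1 = [0x5d, 0x79, 0x80, 0xdc]
t2 = [0xdc, 0x80, 0x79, 0x5d]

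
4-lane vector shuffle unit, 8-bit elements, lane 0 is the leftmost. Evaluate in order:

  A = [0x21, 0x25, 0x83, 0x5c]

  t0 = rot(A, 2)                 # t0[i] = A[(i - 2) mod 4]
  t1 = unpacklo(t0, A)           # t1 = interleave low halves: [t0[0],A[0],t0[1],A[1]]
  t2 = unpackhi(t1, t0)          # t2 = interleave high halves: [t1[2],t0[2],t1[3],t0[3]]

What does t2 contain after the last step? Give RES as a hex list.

RES = [ 0x5c  0x21  0x25  0x25 ]

  t0: 83 5c 21 25
  t1: 83 21 5c 25
  t2: 5c 21 25 25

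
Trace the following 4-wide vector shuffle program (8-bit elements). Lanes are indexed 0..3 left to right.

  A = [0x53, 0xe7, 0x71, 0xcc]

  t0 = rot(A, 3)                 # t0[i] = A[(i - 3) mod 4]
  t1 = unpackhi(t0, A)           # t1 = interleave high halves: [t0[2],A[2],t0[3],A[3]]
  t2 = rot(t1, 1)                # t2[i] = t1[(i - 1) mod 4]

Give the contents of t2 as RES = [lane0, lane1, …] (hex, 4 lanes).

RES = [ 0xcc  0xcc  0x71  0x53 ]

  t0: e7 71 cc 53
  t1: cc 71 53 cc
  t2: cc cc 71 53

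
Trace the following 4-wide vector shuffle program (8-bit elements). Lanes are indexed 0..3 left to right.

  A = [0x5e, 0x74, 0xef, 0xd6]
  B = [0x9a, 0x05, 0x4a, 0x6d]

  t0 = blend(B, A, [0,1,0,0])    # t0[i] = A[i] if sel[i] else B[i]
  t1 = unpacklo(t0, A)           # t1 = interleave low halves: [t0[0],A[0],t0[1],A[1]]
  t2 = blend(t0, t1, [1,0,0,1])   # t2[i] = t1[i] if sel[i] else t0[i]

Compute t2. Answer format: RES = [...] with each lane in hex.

RES = [0x9a, 0x74, 0x4a, 0x74]

→ t0 |9a|74|4a|6d|
→ t1 |9a|5e|74|74|
→ t2 |9a|74|4a|74|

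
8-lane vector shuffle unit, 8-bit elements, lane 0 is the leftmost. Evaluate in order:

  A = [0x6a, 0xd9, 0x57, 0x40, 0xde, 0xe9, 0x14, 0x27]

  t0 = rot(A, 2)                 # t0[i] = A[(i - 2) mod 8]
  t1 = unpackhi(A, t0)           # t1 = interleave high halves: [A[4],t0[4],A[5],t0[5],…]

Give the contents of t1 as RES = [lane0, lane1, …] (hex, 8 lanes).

RES = [ 0xde  0x57  0xe9  0x40  0x14  0xde  0x27  0xe9 ]

t0 = [0x14, 0x27, 0x6a, 0xd9, 0x57, 0x40, 0xde, 0xe9]
t1 = [0xde, 0x57, 0xe9, 0x40, 0x14, 0xde, 0x27, 0xe9]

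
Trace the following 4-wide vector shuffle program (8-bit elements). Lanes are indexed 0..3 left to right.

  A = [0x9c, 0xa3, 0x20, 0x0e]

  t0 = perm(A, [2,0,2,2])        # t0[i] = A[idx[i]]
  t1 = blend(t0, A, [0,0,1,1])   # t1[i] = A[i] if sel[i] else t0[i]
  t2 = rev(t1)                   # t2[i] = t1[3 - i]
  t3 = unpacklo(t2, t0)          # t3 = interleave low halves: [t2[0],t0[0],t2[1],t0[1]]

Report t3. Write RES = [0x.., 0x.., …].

RES = [ 0x0e  0x20  0x20  0x9c ]

→ t0 |20|9c|20|20|
→ t1 |20|9c|20|0e|
→ t2 |0e|20|9c|20|
→ t3 |0e|20|20|9c|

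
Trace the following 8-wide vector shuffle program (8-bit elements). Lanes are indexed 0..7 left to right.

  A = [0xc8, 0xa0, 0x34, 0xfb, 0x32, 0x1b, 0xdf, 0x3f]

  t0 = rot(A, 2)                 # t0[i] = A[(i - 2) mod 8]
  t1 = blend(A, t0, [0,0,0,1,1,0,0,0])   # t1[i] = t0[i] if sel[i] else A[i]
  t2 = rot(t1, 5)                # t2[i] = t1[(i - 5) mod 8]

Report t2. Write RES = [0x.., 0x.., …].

t0 = [0xdf, 0x3f, 0xc8, 0xa0, 0x34, 0xfb, 0x32, 0x1b]
t1 = [0xc8, 0xa0, 0x34, 0xa0, 0x34, 0x1b, 0xdf, 0x3f]
t2 = [0xa0, 0x34, 0x1b, 0xdf, 0x3f, 0xc8, 0xa0, 0x34]

RES = [0xa0, 0x34, 0x1b, 0xdf, 0x3f, 0xc8, 0xa0, 0x34]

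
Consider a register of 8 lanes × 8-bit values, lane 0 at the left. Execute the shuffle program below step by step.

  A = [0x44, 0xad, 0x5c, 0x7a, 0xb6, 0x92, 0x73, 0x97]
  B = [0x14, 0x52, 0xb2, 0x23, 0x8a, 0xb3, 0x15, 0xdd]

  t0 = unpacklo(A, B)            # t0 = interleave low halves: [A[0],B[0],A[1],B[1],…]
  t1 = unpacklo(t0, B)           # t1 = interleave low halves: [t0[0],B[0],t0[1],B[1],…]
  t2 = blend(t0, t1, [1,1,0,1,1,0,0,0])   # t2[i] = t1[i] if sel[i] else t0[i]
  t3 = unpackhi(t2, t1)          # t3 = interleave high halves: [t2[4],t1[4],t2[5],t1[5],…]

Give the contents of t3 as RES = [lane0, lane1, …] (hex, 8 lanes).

RES = [0xad, 0xad, 0xb2, 0xb2, 0x7a, 0x52, 0x23, 0x23]

t0 = [0x44, 0x14, 0xad, 0x52, 0x5c, 0xb2, 0x7a, 0x23]
t1 = [0x44, 0x14, 0x14, 0x52, 0xad, 0xb2, 0x52, 0x23]
t2 = [0x44, 0x14, 0xad, 0x52, 0xad, 0xb2, 0x7a, 0x23]
t3 = [0xad, 0xad, 0xb2, 0xb2, 0x7a, 0x52, 0x23, 0x23]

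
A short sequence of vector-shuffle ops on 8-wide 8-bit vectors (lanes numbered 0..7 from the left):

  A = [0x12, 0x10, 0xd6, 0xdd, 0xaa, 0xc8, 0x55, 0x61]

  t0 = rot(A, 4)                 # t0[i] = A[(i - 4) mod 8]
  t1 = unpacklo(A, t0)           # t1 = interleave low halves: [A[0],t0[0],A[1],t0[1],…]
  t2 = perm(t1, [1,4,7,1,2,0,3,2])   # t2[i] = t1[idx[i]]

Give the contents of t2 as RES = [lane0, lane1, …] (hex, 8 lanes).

  t0: aa c8 55 61 12 10 d6 dd
  t1: 12 aa 10 c8 d6 55 dd 61
  t2: aa d6 61 aa 10 12 c8 10

RES = [0xaa, 0xd6, 0x61, 0xaa, 0x10, 0x12, 0xc8, 0x10]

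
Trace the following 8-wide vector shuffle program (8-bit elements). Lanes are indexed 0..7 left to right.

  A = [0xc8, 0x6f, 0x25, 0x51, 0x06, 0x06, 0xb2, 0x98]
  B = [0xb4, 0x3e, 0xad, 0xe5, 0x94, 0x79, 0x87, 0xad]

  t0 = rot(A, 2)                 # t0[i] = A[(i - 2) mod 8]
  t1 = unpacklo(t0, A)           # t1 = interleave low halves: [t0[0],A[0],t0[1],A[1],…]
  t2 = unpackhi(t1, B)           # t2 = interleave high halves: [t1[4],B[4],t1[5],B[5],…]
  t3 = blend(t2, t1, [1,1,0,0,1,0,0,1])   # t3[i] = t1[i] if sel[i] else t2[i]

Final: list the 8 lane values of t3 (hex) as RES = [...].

  t0: b2 98 c8 6f 25 51 06 06
  t1: b2 c8 98 6f c8 25 6f 51
  t2: c8 94 25 79 6f 87 51 ad
  t3: b2 c8 25 79 c8 87 51 51

RES = [0xb2, 0xc8, 0x25, 0x79, 0xc8, 0x87, 0x51, 0x51]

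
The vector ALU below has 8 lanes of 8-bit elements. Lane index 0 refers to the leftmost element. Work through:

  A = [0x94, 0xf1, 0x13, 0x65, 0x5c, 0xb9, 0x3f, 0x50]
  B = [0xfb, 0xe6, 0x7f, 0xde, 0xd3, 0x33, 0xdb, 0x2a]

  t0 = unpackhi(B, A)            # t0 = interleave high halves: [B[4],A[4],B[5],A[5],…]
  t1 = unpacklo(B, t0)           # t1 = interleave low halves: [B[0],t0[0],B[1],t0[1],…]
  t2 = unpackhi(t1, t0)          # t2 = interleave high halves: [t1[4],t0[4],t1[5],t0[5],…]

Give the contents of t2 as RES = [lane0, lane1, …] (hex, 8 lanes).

RES = [ 0x7f  0xdb  0x33  0x3f  0xde  0x2a  0xb9  0x50 ]

t0 = [0xd3, 0x5c, 0x33, 0xb9, 0xdb, 0x3f, 0x2a, 0x50]
t1 = [0xfb, 0xd3, 0xe6, 0x5c, 0x7f, 0x33, 0xde, 0xb9]
t2 = [0x7f, 0xdb, 0x33, 0x3f, 0xde, 0x2a, 0xb9, 0x50]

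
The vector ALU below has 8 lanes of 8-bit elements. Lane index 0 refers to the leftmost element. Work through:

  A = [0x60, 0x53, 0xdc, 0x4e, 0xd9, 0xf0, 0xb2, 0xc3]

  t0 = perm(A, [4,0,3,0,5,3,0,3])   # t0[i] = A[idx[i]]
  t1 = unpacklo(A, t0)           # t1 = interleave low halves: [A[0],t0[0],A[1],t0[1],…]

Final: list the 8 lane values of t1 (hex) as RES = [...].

  t0: d9 60 4e 60 f0 4e 60 4e
  t1: 60 d9 53 60 dc 4e 4e 60

RES = [ 0x60  0xd9  0x53  0x60  0xdc  0x4e  0x4e  0x60 ]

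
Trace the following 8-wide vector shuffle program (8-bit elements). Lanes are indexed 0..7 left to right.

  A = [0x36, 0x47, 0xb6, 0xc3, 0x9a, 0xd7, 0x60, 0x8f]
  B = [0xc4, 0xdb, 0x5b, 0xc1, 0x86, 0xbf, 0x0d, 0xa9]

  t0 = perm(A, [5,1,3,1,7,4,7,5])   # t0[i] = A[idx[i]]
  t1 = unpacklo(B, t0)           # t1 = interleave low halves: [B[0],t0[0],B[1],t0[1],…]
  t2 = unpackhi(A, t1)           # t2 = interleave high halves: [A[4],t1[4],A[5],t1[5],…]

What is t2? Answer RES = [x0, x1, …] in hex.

RES = [ 0x9a  0x5b  0xd7  0xc3  0x60  0xc1  0x8f  0x47 ]

t0 = [0xd7, 0x47, 0xc3, 0x47, 0x8f, 0x9a, 0x8f, 0xd7]
t1 = [0xc4, 0xd7, 0xdb, 0x47, 0x5b, 0xc3, 0xc1, 0x47]
t2 = [0x9a, 0x5b, 0xd7, 0xc3, 0x60, 0xc1, 0x8f, 0x47]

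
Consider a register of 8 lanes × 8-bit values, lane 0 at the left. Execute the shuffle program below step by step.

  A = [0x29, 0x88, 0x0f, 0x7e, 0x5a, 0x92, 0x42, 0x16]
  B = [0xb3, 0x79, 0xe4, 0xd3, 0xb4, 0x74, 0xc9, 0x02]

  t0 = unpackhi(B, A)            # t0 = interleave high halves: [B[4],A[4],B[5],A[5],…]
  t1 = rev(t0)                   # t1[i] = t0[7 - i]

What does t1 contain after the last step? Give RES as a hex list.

t0 = [0xb4, 0x5a, 0x74, 0x92, 0xc9, 0x42, 0x02, 0x16]
t1 = [0x16, 0x02, 0x42, 0xc9, 0x92, 0x74, 0x5a, 0xb4]

RES = [0x16, 0x02, 0x42, 0xc9, 0x92, 0x74, 0x5a, 0xb4]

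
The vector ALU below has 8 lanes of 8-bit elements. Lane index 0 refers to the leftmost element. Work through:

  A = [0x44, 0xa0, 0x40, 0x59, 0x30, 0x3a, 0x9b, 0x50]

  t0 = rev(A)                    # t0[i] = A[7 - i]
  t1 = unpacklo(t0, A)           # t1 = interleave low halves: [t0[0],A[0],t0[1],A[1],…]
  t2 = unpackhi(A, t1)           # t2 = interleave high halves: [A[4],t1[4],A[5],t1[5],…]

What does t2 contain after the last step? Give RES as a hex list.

t0 = [0x50, 0x9b, 0x3a, 0x30, 0x59, 0x40, 0xa0, 0x44]
t1 = [0x50, 0x44, 0x9b, 0xa0, 0x3a, 0x40, 0x30, 0x59]
t2 = [0x30, 0x3a, 0x3a, 0x40, 0x9b, 0x30, 0x50, 0x59]

RES = [ 0x30  0x3a  0x3a  0x40  0x9b  0x30  0x50  0x59 ]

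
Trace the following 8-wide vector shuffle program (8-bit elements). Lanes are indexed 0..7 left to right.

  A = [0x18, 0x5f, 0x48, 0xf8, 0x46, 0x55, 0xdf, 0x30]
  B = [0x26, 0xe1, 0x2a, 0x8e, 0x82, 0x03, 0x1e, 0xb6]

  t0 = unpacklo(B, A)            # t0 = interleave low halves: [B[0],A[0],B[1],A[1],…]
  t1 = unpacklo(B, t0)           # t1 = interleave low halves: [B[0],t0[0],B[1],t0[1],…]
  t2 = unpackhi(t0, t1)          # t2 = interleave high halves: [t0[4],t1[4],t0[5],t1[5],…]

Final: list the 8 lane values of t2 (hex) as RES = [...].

RES = [ 0x2a  0x2a  0x48  0xe1  0x8e  0x8e  0xf8  0x5f ]

→ t0 |26|18|e1|5f|2a|48|8e|f8|
→ t1 |26|26|e1|18|2a|e1|8e|5f|
→ t2 |2a|2a|48|e1|8e|8e|f8|5f|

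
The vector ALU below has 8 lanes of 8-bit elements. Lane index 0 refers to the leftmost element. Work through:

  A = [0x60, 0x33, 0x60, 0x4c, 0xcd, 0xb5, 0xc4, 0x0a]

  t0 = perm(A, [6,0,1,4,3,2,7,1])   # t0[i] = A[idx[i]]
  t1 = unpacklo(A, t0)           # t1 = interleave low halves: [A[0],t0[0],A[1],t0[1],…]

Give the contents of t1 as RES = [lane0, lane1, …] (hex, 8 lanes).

RES = [ 0x60  0xc4  0x33  0x60  0x60  0x33  0x4c  0xcd ]

  t0: c4 60 33 cd 4c 60 0a 33
  t1: 60 c4 33 60 60 33 4c cd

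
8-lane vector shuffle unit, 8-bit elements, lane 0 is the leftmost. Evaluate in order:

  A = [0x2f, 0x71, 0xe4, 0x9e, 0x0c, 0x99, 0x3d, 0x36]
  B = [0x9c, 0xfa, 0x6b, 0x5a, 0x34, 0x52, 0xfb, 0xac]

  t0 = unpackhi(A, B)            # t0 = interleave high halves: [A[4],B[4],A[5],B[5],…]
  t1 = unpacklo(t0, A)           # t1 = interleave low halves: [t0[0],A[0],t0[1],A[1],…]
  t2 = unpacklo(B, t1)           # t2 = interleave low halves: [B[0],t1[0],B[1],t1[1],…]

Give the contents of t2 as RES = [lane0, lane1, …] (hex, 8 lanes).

RES = [ 0x9c  0x0c  0xfa  0x2f  0x6b  0x34  0x5a  0x71 ]

  t0: 0c 34 99 52 3d fb 36 ac
  t1: 0c 2f 34 71 99 e4 52 9e
  t2: 9c 0c fa 2f 6b 34 5a 71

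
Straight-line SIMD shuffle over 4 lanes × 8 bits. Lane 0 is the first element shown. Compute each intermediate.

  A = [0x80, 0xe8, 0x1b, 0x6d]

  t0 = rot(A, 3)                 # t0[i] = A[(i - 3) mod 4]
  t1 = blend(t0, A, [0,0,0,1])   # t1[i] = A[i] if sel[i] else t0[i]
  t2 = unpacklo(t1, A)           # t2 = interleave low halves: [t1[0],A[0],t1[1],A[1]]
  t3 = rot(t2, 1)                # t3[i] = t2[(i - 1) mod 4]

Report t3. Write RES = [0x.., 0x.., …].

RES = [ 0xe8  0xe8  0x80  0x1b ]

  t0: e8 1b 6d 80
  t1: e8 1b 6d 6d
  t2: e8 80 1b e8
  t3: e8 e8 80 1b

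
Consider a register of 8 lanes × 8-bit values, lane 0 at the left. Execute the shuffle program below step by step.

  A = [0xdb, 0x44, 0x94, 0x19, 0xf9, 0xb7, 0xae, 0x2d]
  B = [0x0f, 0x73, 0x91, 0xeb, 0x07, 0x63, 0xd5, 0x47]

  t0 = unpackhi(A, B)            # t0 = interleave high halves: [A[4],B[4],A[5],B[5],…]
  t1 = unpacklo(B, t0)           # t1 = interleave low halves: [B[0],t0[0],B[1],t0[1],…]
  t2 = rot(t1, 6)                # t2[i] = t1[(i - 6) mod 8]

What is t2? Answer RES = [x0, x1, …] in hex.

→ t0 |f9|07|b7|63|ae|d5|2d|47|
→ t1 |0f|f9|73|07|91|b7|eb|63|
→ t2 |73|07|91|b7|eb|63|0f|f9|

RES = [ 0x73  0x07  0x91  0xb7  0xeb  0x63  0x0f  0xf9 ]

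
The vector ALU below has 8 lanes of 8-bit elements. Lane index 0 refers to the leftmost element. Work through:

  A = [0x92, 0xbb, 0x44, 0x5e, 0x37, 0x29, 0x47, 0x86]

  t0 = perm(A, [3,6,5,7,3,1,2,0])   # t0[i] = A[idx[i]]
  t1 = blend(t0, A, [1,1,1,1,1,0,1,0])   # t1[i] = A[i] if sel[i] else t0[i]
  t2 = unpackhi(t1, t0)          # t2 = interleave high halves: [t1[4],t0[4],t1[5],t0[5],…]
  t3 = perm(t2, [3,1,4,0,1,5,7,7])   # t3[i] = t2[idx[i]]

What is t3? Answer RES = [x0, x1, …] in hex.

RES = [0xbb, 0x5e, 0x47, 0x37, 0x5e, 0x44, 0x92, 0x92]

  t0: 5e 47 29 86 5e bb 44 92
  t1: 92 bb 44 5e 37 bb 47 92
  t2: 37 5e bb bb 47 44 92 92
  t3: bb 5e 47 37 5e 44 92 92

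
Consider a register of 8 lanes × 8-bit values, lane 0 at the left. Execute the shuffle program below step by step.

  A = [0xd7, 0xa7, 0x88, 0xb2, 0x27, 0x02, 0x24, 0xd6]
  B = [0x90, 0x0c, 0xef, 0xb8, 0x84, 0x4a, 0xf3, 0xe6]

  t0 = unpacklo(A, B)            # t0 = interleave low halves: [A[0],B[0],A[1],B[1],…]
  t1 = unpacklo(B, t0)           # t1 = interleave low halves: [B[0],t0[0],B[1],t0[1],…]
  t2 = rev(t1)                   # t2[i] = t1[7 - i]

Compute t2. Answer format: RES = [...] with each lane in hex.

  t0: d7 90 a7 0c 88 ef b2 b8
  t1: 90 d7 0c 90 ef a7 b8 0c
  t2: 0c b8 a7 ef 90 0c d7 90

RES = [0x0c, 0xb8, 0xa7, 0xef, 0x90, 0x0c, 0xd7, 0x90]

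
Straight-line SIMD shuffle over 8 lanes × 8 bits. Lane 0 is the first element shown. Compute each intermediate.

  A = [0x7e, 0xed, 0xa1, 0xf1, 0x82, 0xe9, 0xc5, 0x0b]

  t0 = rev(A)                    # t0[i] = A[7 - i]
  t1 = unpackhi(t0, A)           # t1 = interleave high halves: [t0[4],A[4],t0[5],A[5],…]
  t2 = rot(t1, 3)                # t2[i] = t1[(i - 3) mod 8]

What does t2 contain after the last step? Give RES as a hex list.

  t0: 0b c5 e9 82 f1 a1 ed 7e
  t1: f1 82 a1 e9 ed c5 7e 0b
  t2: c5 7e 0b f1 82 a1 e9 ed

RES = [ 0xc5  0x7e  0x0b  0xf1  0x82  0xa1  0xe9  0xed ]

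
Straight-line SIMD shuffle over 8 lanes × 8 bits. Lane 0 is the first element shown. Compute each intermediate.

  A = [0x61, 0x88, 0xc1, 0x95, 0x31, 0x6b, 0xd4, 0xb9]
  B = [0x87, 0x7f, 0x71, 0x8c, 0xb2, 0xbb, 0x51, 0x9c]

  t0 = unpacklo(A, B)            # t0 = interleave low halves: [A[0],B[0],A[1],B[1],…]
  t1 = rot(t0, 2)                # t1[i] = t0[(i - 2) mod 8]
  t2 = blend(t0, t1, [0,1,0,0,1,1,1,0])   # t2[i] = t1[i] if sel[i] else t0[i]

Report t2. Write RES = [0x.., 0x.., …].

→ t0 |61|87|88|7f|c1|71|95|8c|
→ t1 |95|8c|61|87|88|7f|c1|71|
→ t2 |61|8c|88|7f|88|7f|c1|8c|

RES = [ 0x61  0x8c  0x88  0x7f  0x88  0x7f  0xc1  0x8c ]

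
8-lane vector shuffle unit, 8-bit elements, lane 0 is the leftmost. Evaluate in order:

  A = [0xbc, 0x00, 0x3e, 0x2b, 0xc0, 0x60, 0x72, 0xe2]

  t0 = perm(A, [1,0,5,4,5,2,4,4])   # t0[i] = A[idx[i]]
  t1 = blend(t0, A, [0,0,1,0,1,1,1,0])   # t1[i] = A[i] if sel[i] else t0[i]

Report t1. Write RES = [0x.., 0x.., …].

RES = [0x00, 0xbc, 0x3e, 0xc0, 0xc0, 0x60, 0x72, 0xc0]

  t0: 00 bc 60 c0 60 3e c0 c0
  t1: 00 bc 3e c0 c0 60 72 c0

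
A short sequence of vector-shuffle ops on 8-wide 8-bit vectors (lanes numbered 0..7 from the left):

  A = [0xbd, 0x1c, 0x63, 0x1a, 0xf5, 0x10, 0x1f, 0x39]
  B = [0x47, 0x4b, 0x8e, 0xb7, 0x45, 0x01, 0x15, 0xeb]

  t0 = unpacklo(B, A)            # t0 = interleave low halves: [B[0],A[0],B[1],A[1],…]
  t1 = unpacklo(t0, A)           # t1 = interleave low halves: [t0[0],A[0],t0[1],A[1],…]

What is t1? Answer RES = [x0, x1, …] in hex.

RES = [0x47, 0xbd, 0xbd, 0x1c, 0x4b, 0x63, 0x1c, 0x1a]

→ t0 |47|bd|4b|1c|8e|63|b7|1a|
→ t1 |47|bd|bd|1c|4b|63|1c|1a|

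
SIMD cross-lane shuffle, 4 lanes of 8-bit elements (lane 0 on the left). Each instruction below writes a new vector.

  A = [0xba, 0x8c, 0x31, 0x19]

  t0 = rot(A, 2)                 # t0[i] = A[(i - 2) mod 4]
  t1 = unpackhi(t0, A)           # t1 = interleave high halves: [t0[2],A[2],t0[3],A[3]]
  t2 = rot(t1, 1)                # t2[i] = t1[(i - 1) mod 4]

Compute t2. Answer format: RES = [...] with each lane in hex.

t0 = [0x31, 0x19, 0xba, 0x8c]
t1 = [0xba, 0x31, 0x8c, 0x19]
t2 = [0x19, 0xba, 0x31, 0x8c]

RES = [0x19, 0xba, 0x31, 0x8c]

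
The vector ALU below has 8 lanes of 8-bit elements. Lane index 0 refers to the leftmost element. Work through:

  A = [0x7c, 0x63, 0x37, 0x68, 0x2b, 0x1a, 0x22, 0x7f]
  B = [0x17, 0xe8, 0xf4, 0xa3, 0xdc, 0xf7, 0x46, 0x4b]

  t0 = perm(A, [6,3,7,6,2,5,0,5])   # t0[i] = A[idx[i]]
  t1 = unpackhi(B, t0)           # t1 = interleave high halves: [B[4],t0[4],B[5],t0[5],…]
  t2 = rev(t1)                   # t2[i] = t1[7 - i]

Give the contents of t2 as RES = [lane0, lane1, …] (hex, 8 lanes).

RES = [0x1a, 0x4b, 0x7c, 0x46, 0x1a, 0xf7, 0x37, 0xdc]

→ t0 |22|68|7f|22|37|1a|7c|1a|
→ t1 |dc|37|f7|1a|46|7c|4b|1a|
→ t2 |1a|4b|7c|46|1a|f7|37|dc|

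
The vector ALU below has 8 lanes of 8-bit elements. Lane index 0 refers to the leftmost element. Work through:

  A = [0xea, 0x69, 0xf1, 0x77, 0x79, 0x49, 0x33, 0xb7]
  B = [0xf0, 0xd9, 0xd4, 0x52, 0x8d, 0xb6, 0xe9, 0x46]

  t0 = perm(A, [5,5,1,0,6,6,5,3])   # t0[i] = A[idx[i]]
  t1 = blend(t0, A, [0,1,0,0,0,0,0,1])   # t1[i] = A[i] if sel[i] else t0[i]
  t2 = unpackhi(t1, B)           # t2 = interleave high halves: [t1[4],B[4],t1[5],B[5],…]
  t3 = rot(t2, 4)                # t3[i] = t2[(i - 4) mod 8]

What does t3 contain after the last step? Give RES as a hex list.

RES = [0x49, 0xe9, 0xb7, 0x46, 0x33, 0x8d, 0x33, 0xb6]

  t0: 49 49 69 ea 33 33 49 77
  t1: 49 69 69 ea 33 33 49 b7
  t2: 33 8d 33 b6 49 e9 b7 46
  t3: 49 e9 b7 46 33 8d 33 b6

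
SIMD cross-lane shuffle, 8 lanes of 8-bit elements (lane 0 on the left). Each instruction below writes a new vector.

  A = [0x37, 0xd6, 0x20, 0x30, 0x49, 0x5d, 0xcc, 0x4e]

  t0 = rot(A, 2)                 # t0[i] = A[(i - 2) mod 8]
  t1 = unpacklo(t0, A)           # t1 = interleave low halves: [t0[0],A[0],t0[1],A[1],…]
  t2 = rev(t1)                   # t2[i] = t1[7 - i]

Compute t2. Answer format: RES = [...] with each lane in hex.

→ t0 |cc|4e|37|d6|20|30|49|5d|
→ t1 |cc|37|4e|d6|37|20|d6|30|
→ t2 |30|d6|20|37|d6|4e|37|cc|

RES = [ 0x30  0xd6  0x20  0x37  0xd6  0x4e  0x37  0xcc ]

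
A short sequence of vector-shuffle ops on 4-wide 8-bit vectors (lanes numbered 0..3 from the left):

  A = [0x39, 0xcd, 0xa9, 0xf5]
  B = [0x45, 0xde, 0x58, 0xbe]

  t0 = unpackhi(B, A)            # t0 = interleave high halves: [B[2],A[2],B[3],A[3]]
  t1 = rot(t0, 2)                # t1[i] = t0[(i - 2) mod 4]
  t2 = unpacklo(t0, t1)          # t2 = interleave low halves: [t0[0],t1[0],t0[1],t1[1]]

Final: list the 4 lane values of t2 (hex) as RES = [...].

→ t0 |58|a9|be|f5|
→ t1 |be|f5|58|a9|
→ t2 |58|be|a9|f5|

RES = [0x58, 0xbe, 0xa9, 0xf5]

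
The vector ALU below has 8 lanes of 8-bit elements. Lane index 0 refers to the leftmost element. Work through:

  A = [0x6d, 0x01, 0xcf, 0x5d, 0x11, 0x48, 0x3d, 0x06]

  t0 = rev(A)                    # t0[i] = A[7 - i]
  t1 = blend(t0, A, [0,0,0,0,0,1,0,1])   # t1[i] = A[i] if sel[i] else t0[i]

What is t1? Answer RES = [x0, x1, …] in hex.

RES = [0x06, 0x3d, 0x48, 0x11, 0x5d, 0x48, 0x01, 0x06]

  t0: 06 3d 48 11 5d cf 01 6d
  t1: 06 3d 48 11 5d 48 01 06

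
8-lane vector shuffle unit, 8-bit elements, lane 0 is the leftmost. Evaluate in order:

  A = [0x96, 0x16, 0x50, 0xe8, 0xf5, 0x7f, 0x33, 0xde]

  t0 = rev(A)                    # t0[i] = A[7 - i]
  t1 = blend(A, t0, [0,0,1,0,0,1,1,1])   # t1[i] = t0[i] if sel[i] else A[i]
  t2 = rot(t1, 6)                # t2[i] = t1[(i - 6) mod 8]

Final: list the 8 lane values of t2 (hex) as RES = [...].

RES = [0x7f, 0xe8, 0xf5, 0x50, 0x16, 0x96, 0x96, 0x16]

t0 = [0xde, 0x33, 0x7f, 0xf5, 0xe8, 0x50, 0x16, 0x96]
t1 = [0x96, 0x16, 0x7f, 0xe8, 0xf5, 0x50, 0x16, 0x96]
t2 = [0x7f, 0xe8, 0xf5, 0x50, 0x16, 0x96, 0x96, 0x16]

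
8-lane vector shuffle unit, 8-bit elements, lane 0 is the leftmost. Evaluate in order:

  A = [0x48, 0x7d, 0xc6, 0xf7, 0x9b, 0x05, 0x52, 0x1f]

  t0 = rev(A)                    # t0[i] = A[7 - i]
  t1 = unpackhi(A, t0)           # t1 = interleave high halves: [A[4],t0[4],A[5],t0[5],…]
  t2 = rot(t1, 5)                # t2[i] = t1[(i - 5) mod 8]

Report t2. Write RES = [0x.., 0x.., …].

t0 = [0x1f, 0x52, 0x05, 0x9b, 0xf7, 0xc6, 0x7d, 0x48]
t1 = [0x9b, 0xf7, 0x05, 0xc6, 0x52, 0x7d, 0x1f, 0x48]
t2 = [0xc6, 0x52, 0x7d, 0x1f, 0x48, 0x9b, 0xf7, 0x05]

RES = [ 0xc6  0x52  0x7d  0x1f  0x48  0x9b  0xf7  0x05 ]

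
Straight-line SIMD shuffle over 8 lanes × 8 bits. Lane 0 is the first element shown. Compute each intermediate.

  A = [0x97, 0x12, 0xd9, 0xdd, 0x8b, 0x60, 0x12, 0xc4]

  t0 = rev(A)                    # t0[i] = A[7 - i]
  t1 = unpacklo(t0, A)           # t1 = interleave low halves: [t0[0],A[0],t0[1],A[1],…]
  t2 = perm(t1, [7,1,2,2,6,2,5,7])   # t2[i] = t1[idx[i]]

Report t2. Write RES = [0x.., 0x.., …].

RES = [0xdd, 0x97, 0x12, 0x12, 0x8b, 0x12, 0xd9, 0xdd]

  t0: c4 12 60 8b dd d9 12 97
  t1: c4 97 12 12 60 d9 8b dd
  t2: dd 97 12 12 8b 12 d9 dd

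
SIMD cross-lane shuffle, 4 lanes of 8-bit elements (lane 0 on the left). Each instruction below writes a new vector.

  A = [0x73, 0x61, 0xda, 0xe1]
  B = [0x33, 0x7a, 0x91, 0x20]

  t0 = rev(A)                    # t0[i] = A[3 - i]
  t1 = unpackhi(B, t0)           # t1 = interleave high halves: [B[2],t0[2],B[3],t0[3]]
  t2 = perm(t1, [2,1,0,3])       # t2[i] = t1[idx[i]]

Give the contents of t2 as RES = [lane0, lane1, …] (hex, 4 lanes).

t0 = [0xe1, 0xda, 0x61, 0x73]
t1 = [0x91, 0x61, 0x20, 0x73]
t2 = [0x20, 0x61, 0x91, 0x73]

RES = [0x20, 0x61, 0x91, 0x73]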